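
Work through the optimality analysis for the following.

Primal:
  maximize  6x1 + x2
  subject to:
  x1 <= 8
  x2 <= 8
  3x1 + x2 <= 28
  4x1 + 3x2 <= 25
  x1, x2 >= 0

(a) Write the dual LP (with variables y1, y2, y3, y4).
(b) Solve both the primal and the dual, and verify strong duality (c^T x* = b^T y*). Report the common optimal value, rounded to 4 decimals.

The standard primal-dual pair for 'max c^T x s.t. A x <= b, x >= 0' is:
  Dual:  min b^T y  s.t.  A^T y >= c,  y >= 0.

So the dual LP is:
  minimize  8y1 + 8y2 + 28y3 + 25y4
  subject to:
    y1 + 3y3 + 4y4 >= 6
    y2 + y3 + 3y4 >= 1
    y1, y2, y3, y4 >= 0

Solving the primal: x* = (6.25, 0).
  primal value c^T x* = 37.5.
Solving the dual: y* = (0, 0, 0, 1.5).
  dual value b^T y* = 37.5.
Strong duality: c^T x* = b^T y*. Confirmed.

37.5


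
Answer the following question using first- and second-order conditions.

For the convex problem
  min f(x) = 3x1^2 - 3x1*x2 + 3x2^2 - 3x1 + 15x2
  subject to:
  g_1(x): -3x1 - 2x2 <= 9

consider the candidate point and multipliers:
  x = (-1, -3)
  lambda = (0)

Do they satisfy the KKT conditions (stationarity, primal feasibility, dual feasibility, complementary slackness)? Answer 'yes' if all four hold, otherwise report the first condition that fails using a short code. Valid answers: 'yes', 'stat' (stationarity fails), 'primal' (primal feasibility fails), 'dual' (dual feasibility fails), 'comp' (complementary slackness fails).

Gradient of f: grad f(x) = Q x + c = (0, 0)
Constraint values g_i(x) = a_i^T x - b_i:
  g_1((-1, -3)) = 0
Stationarity residual: grad f(x) + sum_i lambda_i a_i = (0, 0)
  -> stationarity OK
Primal feasibility (all g_i <= 0): OK
Dual feasibility (all lambda_i >= 0): OK
Complementary slackness (lambda_i * g_i(x) = 0 for all i): OK

Verdict: yes, KKT holds.

yes


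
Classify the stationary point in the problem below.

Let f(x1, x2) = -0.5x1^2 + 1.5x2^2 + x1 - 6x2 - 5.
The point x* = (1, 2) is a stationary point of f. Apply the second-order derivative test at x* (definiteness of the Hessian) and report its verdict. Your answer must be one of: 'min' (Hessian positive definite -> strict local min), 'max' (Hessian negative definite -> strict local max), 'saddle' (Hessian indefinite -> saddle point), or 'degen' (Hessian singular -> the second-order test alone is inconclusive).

Compute the Hessian H = grad^2 f:
  H = [[-1, 0], [0, 3]]
Verify stationarity: grad f(x*) = H x* + g = (0, 0).
Eigenvalues of H: -1, 3.
Eigenvalues have mixed signs, so H is indefinite -> x* is a saddle point.

saddle


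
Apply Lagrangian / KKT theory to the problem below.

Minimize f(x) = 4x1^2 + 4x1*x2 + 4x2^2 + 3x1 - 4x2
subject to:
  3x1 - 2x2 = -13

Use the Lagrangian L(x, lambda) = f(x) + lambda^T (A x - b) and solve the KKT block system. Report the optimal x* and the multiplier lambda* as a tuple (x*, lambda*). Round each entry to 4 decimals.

Form the Lagrangian:
  L(x, lambda) = (1/2) x^T Q x + c^T x + lambda^T (A x - b)
Stationarity (grad_x L = 0): Q x + c + A^T lambda = 0.
Primal feasibility: A x = b.

This gives the KKT block system:
  [ Q   A^T ] [ x     ]   [-c ]
  [ A    0  ] [ lambda ] = [ b ]

Solving the linear system:
  x*      = (-2.6579, 2.5132)
  lambda* = (2.7368)
  f(x*)   = 8.7763

x* = (-2.6579, 2.5132), lambda* = (2.7368)


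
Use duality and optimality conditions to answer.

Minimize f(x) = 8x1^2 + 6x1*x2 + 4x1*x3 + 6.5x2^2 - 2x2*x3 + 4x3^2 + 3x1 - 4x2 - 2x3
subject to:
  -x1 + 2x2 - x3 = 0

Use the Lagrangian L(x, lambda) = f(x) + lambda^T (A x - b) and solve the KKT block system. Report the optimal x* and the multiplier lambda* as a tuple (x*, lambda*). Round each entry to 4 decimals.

Form the Lagrangian:
  L(x, lambda) = (1/2) x^T Q x + c^T x + lambda^T (A x - b)
Stationarity (grad_x L = 0): Q x + c + A^T lambda = 0.
Primal feasibility: A x = b.

This gives the KKT block system:
  [ Q   A^T ] [ x     ]   [-c ]
  [ A    0  ] [ lambda ] = [ b ]

Solving the linear system:
  x*      = (-0.3125, 0.2162, 0.7449)
  lambda* = (2.277)
  f(x*)   = -1.6461

x* = (-0.3125, 0.2162, 0.7449), lambda* = (2.277)


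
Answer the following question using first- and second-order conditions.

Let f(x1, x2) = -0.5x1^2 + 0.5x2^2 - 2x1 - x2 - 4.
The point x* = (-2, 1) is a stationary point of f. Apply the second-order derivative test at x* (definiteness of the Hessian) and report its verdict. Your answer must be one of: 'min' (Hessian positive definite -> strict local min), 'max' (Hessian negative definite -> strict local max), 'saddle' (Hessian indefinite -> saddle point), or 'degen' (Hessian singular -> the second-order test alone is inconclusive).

Compute the Hessian H = grad^2 f:
  H = [[-1, 0], [0, 1]]
Verify stationarity: grad f(x*) = H x* + g = (0, 0).
Eigenvalues of H: -1, 1.
Eigenvalues have mixed signs, so H is indefinite -> x* is a saddle point.

saddle


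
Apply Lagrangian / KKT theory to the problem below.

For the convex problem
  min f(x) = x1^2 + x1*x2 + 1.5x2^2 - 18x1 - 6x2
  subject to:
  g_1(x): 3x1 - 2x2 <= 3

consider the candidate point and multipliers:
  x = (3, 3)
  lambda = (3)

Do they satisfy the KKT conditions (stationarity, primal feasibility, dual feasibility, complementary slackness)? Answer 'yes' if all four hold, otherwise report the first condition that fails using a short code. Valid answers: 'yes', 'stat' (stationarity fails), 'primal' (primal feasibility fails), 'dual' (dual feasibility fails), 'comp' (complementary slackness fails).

Gradient of f: grad f(x) = Q x + c = (-9, 6)
Constraint values g_i(x) = a_i^T x - b_i:
  g_1((3, 3)) = 0
Stationarity residual: grad f(x) + sum_i lambda_i a_i = (0, 0)
  -> stationarity OK
Primal feasibility (all g_i <= 0): OK
Dual feasibility (all lambda_i >= 0): OK
Complementary slackness (lambda_i * g_i(x) = 0 for all i): OK

Verdict: yes, KKT holds.

yes


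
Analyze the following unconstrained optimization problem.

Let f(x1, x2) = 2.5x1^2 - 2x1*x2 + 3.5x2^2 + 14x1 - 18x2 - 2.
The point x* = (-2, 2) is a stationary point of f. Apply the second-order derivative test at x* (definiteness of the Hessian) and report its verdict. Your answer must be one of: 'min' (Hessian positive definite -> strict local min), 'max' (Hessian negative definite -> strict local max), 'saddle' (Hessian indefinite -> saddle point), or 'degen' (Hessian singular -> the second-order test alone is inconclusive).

Compute the Hessian H = grad^2 f:
  H = [[5, -2], [-2, 7]]
Verify stationarity: grad f(x*) = H x* + g = (0, 0).
Eigenvalues of H: 3.7639, 8.2361.
Both eigenvalues > 0, so H is positive definite -> x* is a strict local min.

min


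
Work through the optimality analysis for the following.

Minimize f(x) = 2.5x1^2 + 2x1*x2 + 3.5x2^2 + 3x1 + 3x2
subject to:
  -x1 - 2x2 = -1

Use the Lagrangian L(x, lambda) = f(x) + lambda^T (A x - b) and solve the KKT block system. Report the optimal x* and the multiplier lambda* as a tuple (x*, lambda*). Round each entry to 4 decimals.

Form the Lagrangian:
  L(x, lambda) = (1/2) x^T Q x + c^T x + lambda^T (A x - b)
Stationarity (grad_x L = 0): Q x + c + A^T lambda = 0.
Primal feasibility: A x = b.

This gives the KKT block system:
  [ Q   A^T ] [ x     ]   [-c ]
  [ A    0  ] [ lambda ] = [ b ]

Solving the linear system:
  x*      = (-0.1579, 0.5789)
  lambda* = (3.3684)
  f(x*)   = 2.3158

x* = (-0.1579, 0.5789), lambda* = (3.3684)


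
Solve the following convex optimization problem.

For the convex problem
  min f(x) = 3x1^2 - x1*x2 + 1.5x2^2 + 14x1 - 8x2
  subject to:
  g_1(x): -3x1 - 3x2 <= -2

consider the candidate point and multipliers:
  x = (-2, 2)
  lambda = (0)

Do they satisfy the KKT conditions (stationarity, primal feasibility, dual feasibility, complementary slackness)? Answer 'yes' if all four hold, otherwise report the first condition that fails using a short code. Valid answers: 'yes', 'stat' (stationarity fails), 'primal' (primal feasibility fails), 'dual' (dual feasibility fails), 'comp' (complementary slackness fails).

Gradient of f: grad f(x) = Q x + c = (0, 0)
Constraint values g_i(x) = a_i^T x - b_i:
  g_1((-2, 2)) = 2
Stationarity residual: grad f(x) + sum_i lambda_i a_i = (0, 0)
  -> stationarity OK
Primal feasibility (all g_i <= 0): FAILS
Dual feasibility (all lambda_i >= 0): OK
Complementary slackness (lambda_i * g_i(x) = 0 for all i): OK

Verdict: the first failing condition is primal_feasibility -> primal.

primal


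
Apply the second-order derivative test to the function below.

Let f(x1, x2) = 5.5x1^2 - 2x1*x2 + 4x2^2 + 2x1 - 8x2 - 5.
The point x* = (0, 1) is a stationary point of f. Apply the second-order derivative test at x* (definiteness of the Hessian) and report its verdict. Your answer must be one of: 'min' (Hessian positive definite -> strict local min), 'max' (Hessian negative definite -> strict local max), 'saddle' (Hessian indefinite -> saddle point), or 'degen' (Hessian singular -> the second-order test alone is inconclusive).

Compute the Hessian H = grad^2 f:
  H = [[11, -2], [-2, 8]]
Verify stationarity: grad f(x*) = H x* + g = (0, 0).
Eigenvalues of H: 7, 12.
Both eigenvalues > 0, so H is positive definite -> x* is a strict local min.

min


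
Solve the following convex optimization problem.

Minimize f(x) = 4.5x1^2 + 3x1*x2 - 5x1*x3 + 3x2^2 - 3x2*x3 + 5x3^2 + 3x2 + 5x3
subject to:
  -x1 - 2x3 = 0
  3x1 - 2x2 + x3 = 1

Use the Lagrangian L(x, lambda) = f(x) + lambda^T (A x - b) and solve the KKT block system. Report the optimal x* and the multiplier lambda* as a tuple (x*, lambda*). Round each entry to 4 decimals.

Form the Lagrangian:
  L(x, lambda) = (1/2) x^T Q x + c^T x + lambda^T (A x - b)
Stationarity (grad_x L = 0): Q x + c + A^T lambda = 0.
Primal feasibility: A x = b.

This gives the KKT block system:
  [ Q   A^T ] [ x     ]   [-c ]
  [ A    0  ] [ lambda ] = [ b ]

Solving the linear system:
  x*      = (0.1279, -0.3401, -0.064)
  lambda* = (2.7542, 0.7677)
  f(x*)   = -1.0539

x* = (0.1279, -0.3401, -0.064), lambda* = (2.7542, 0.7677)


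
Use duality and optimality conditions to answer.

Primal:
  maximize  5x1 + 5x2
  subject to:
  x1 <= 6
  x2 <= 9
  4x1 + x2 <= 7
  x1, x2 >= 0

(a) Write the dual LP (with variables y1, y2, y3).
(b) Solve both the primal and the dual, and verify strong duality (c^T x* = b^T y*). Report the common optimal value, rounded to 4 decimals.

The standard primal-dual pair for 'max c^T x s.t. A x <= b, x >= 0' is:
  Dual:  min b^T y  s.t.  A^T y >= c,  y >= 0.

So the dual LP is:
  minimize  6y1 + 9y2 + 7y3
  subject to:
    y1 + 4y3 >= 5
    y2 + y3 >= 5
    y1, y2, y3 >= 0

Solving the primal: x* = (0, 7).
  primal value c^T x* = 35.
Solving the dual: y* = (0, 0, 5).
  dual value b^T y* = 35.
Strong duality: c^T x* = b^T y*. Confirmed.

35


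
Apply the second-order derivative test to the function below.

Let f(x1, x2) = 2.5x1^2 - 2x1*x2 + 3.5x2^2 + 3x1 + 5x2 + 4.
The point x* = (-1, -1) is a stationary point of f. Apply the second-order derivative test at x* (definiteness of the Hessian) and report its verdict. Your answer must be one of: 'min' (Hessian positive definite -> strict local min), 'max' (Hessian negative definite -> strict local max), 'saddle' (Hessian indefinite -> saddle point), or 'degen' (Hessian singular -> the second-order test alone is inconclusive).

Compute the Hessian H = grad^2 f:
  H = [[5, -2], [-2, 7]]
Verify stationarity: grad f(x*) = H x* + g = (0, 0).
Eigenvalues of H: 3.7639, 8.2361.
Both eigenvalues > 0, so H is positive definite -> x* is a strict local min.

min


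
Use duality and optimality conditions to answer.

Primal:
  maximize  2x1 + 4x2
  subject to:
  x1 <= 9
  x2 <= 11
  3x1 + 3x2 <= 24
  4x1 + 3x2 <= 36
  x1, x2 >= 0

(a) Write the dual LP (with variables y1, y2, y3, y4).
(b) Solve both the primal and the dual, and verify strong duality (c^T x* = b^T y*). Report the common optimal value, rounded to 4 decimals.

The standard primal-dual pair for 'max c^T x s.t. A x <= b, x >= 0' is:
  Dual:  min b^T y  s.t.  A^T y >= c,  y >= 0.

So the dual LP is:
  minimize  9y1 + 11y2 + 24y3 + 36y4
  subject to:
    y1 + 3y3 + 4y4 >= 2
    y2 + 3y3 + 3y4 >= 4
    y1, y2, y3, y4 >= 0

Solving the primal: x* = (0, 8).
  primal value c^T x* = 32.
Solving the dual: y* = (0, 0, 1.3333, 0).
  dual value b^T y* = 32.
Strong duality: c^T x* = b^T y*. Confirmed.

32


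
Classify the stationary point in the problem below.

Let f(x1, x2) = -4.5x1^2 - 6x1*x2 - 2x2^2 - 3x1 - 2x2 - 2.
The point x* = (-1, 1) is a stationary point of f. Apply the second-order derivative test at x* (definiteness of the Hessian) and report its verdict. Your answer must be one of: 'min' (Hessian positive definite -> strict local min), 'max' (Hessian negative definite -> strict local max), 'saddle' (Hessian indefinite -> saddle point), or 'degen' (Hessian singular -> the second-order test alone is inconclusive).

Compute the Hessian H = grad^2 f:
  H = [[-9, -6], [-6, -4]]
Verify stationarity: grad f(x*) = H x* + g = (0, 0).
Eigenvalues of H: -13, 0.
H has a zero eigenvalue (singular; negative semidefinite but not definite), so H is neither positive definite, negative definite, nor indefinite. The second-order test alone is inconclusive -> degen.
(Indeed, f is constant along the null direction of H through x*, so x* is not a strict local extremum.)

degen


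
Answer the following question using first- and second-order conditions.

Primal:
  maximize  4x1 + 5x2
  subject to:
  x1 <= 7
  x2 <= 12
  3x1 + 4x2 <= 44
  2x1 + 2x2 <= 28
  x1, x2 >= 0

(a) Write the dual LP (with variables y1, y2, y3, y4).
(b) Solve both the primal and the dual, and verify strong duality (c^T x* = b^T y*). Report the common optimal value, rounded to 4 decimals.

The standard primal-dual pair for 'max c^T x s.t. A x <= b, x >= 0' is:
  Dual:  min b^T y  s.t.  A^T y >= c,  y >= 0.

So the dual LP is:
  minimize  7y1 + 12y2 + 44y3 + 28y4
  subject to:
    y1 + 3y3 + 2y4 >= 4
    y2 + 4y3 + 2y4 >= 5
    y1, y2, y3, y4 >= 0

Solving the primal: x* = (7, 5.75).
  primal value c^T x* = 56.75.
Solving the dual: y* = (0.25, 0, 1.25, 0).
  dual value b^T y* = 56.75.
Strong duality: c^T x* = b^T y*. Confirmed.

56.75


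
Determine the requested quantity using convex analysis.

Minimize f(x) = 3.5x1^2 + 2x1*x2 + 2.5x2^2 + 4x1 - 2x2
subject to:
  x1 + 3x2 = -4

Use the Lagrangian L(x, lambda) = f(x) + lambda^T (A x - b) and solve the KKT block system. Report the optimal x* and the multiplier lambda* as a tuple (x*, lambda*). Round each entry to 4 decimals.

Form the Lagrangian:
  L(x, lambda) = (1/2) x^T Q x + c^T x + lambda^T (A x - b)
Stationarity (grad_x L = 0): Q x + c + A^T lambda = 0.
Primal feasibility: A x = b.

This gives the KKT block system:
  [ Q   A^T ] [ x     ]   [-c ]
  [ A    0  ] [ lambda ] = [ b ]

Solving the linear system:
  x*      = (-0.6786, -1.1071)
  lambda* = (2.9643)
  f(x*)   = 5.6786

x* = (-0.6786, -1.1071), lambda* = (2.9643)


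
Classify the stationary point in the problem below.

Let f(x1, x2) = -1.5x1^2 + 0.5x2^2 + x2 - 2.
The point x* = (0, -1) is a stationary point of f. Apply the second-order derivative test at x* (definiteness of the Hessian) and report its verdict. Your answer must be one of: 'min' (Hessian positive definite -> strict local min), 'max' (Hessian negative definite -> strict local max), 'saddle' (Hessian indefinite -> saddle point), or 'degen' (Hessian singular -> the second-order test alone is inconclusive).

Compute the Hessian H = grad^2 f:
  H = [[-3, 0], [0, 1]]
Verify stationarity: grad f(x*) = H x* + g = (0, 0).
Eigenvalues of H: -3, 1.
Eigenvalues have mixed signs, so H is indefinite -> x* is a saddle point.

saddle


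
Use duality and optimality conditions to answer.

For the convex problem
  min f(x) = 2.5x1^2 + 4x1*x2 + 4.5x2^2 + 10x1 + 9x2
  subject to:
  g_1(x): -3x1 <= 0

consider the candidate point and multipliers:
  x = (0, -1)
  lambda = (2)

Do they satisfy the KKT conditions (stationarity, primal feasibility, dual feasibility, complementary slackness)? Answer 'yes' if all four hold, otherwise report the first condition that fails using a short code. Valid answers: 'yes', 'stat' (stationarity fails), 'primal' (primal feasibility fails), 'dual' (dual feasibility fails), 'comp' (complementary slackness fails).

Gradient of f: grad f(x) = Q x + c = (6, 0)
Constraint values g_i(x) = a_i^T x - b_i:
  g_1((0, -1)) = 0
Stationarity residual: grad f(x) + sum_i lambda_i a_i = (0, 0)
  -> stationarity OK
Primal feasibility (all g_i <= 0): OK
Dual feasibility (all lambda_i >= 0): OK
Complementary slackness (lambda_i * g_i(x) = 0 for all i): OK

Verdict: yes, KKT holds.

yes


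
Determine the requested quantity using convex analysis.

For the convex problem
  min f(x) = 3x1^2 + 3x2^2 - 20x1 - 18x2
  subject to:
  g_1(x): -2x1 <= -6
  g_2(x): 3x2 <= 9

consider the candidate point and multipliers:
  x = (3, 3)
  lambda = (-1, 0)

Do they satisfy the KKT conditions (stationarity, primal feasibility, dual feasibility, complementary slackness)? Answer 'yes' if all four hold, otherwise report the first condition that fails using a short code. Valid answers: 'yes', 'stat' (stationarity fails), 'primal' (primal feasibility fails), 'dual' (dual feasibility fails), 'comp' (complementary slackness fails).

Gradient of f: grad f(x) = Q x + c = (-2, 0)
Constraint values g_i(x) = a_i^T x - b_i:
  g_1((3, 3)) = 0
  g_2((3, 3)) = 0
Stationarity residual: grad f(x) + sum_i lambda_i a_i = (0, 0)
  -> stationarity OK
Primal feasibility (all g_i <= 0): OK
Dual feasibility (all lambda_i >= 0): FAILS
Complementary slackness (lambda_i * g_i(x) = 0 for all i): OK

Verdict: the first failing condition is dual_feasibility -> dual.

dual


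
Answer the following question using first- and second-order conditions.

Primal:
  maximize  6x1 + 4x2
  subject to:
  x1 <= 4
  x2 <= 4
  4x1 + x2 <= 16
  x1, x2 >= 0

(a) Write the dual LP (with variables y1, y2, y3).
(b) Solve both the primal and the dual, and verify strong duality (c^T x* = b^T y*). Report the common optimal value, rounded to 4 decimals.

The standard primal-dual pair for 'max c^T x s.t. A x <= b, x >= 0' is:
  Dual:  min b^T y  s.t.  A^T y >= c,  y >= 0.

So the dual LP is:
  minimize  4y1 + 4y2 + 16y3
  subject to:
    y1 + 4y3 >= 6
    y2 + y3 >= 4
    y1, y2, y3 >= 0

Solving the primal: x* = (3, 4).
  primal value c^T x* = 34.
Solving the dual: y* = (0, 2.5, 1.5).
  dual value b^T y* = 34.
Strong duality: c^T x* = b^T y*. Confirmed.

34


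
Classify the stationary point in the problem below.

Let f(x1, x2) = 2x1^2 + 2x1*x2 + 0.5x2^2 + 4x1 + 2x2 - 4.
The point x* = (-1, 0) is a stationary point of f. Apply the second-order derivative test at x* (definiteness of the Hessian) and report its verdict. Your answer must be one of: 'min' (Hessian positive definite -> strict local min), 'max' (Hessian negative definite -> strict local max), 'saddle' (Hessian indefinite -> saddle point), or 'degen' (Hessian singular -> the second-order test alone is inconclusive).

Compute the Hessian H = grad^2 f:
  H = [[4, 2], [2, 1]]
Verify stationarity: grad f(x*) = H x* + g = (0, 0).
Eigenvalues of H: 0, 5.
H has a zero eigenvalue (singular; positive semidefinite but not definite), so H is neither positive definite, negative definite, nor indefinite. The second-order test alone is inconclusive -> degen.
(Indeed, f is constant along the null direction of H through x*, so x* is not a strict local extremum.)

degen


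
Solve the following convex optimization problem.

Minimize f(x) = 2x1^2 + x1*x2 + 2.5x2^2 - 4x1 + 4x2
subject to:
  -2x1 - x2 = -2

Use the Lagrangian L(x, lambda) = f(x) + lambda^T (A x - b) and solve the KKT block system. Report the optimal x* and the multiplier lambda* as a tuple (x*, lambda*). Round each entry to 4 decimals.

Form the Lagrangian:
  L(x, lambda) = (1/2) x^T Q x + c^T x + lambda^T (A x - b)
Stationarity (grad_x L = 0): Q x + c + A^T lambda = 0.
Primal feasibility: A x = b.

This gives the KKT block system:
  [ Q   A^T ] [ x     ]   [-c ]
  [ A    0  ] [ lambda ] = [ b ]

Solving the linear system:
  x*      = (1.5, -1)
  lambda* = (0.5)
  f(x*)   = -4.5

x* = (1.5, -1), lambda* = (0.5)


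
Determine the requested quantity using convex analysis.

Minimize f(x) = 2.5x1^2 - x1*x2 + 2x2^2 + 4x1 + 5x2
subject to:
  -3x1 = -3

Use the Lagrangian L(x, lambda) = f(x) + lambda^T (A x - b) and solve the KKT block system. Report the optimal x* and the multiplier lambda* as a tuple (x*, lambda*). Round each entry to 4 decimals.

Form the Lagrangian:
  L(x, lambda) = (1/2) x^T Q x + c^T x + lambda^T (A x - b)
Stationarity (grad_x L = 0): Q x + c + A^T lambda = 0.
Primal feasibility: A x = b.

This gives the KKT block system:
  [ Q   A^T ] [ x     ]   [-c ]
  [ A    0  ] [ lambda ] = [ b ]

Solving the linear system:
  x*      = (1, -1)
  lambda* = (3.3333)
  f(x*)   = 4.5

x* = (1, -1), lambda* = (3.3333)


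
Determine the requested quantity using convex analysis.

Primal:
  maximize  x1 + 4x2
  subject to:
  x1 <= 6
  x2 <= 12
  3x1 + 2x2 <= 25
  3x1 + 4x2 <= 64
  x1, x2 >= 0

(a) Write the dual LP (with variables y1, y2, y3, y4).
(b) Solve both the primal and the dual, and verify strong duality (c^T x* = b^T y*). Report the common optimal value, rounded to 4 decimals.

The standard primal-dual pair for 'max c^T x s.t. A x <= b, x >= 0' is:
  Dual:  min b^T y  s.t.  A^T y >= c,  y >= 0.

So the dual LP is:
  minimize  6y1 + 12y2 + 25y3 + 64y4
  subject to:
    y1 + 3y3 + 3y4 >= 1
    y2 + 2y3 + 4y4 >= 4
    y1, y2, y3, y4 >= 0

Solving the primal: x* = (0.3333, 12).
  primal value c^T x* = 48.3333.
Solving the dual: y* = (0, 3.3333, 0.3333, 0).
  dual value b^T y* = 48.3333.
Strong duality: c^T x* = b^T y*. Confirmed.

48.3333


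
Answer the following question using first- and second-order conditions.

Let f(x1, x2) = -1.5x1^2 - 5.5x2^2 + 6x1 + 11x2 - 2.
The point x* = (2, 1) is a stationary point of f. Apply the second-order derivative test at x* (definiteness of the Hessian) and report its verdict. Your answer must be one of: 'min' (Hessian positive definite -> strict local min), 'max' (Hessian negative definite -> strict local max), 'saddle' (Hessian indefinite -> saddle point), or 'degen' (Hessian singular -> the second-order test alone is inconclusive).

Compute the Hessian H = grad^2 f:
  H = [[-3, 0], [0, -11]]
Verify stationarity: grad f(x*) = H x* + g = (0, 0).
Eigenvalues of H: -11, -3.
Both eigenvalues < 0, so H is negative definite -> x* is a strict local max.

max


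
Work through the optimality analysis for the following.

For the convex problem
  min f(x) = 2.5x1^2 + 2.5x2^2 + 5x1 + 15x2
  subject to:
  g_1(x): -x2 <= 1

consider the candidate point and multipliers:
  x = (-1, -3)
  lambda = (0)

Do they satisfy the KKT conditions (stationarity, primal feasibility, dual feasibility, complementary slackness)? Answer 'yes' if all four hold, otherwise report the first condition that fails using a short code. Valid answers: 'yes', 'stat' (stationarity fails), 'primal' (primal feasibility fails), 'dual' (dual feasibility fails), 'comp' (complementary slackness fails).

Gradient of f: grad f(x) = Q x + c = (0, 0)
Constraint values g_i(x) = a_i^T x - b_i:
  g_1((-1, -3)) = 2
Stationarity residual: grad f(x) + sum_i lambda_i a_i = (0, 0)
  -> stationarity OK
Primal feasibility (all g_i <= 0): FAILS
Dual feasibility (all lambda_i >= 0): OK
Complementary slackness (lambda_i * g_i(x) = 0 for all i): OK

Verdict: the first failing condition is primal_feasibility -> primal.

primal


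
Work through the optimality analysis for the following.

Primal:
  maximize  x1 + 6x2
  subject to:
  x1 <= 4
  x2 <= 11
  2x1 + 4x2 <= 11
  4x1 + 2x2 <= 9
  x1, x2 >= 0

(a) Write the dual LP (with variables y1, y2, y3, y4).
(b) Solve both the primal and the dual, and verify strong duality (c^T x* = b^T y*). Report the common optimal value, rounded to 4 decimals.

The standard primal-dual pair for 'max c^T x s.t. A x <= b, x >= 0' is:
  Dual:  min b^T y  s.t.  A^T y >= c,  y >= 0.

So the dual LP is:
  minimize  4y1 + 11y2 + 11y3 + 9y4
  subject to:
    y1 + 2y3 + 4y4 >= 1
    y2 + 4y3 + 2y4 >= 6
    y1, y2, y3, y4 >= 0

Solving the primal: x* = (0, 2.75).
  primal value c^T x* = 16.5.
Solving the dual: y* = (0, 0, 1.5, 0).
  dual value b^T y* = 16.5.
Strong duality: c^T x* = b^T y*. Confirmed.

16.5


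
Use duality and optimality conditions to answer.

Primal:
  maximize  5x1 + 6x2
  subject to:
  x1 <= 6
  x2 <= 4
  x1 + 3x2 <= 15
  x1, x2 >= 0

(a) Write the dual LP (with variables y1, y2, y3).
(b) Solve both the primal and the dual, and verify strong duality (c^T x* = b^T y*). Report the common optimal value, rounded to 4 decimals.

The standard primal-dual pair for 'max c^T x s.t. A x <= b, x >= 0' is:
  Dual:  min b^T y  s.t.  A^T y >= c,  y >= 0.

So the dual LP is:
  minimize  6y1 + 4y2 + 15y3
  subject to:
    y1 + y3 >= 5
    y2 + 3y3 >= 6
    y1, y2, y3 >= 0

Solving the primal: x* = (6, 3).
  primal value c^T x* = 48.
Solving the dual: y* = (3, 0, 2).
  dual value b^T y* = 48.
Strong duality: c^T x* = b^T y*. Confirmed.

48


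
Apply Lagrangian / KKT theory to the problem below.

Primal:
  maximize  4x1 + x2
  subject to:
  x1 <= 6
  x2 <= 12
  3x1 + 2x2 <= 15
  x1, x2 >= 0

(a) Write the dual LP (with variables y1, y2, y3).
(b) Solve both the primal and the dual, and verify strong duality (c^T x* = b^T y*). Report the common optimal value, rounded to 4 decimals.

The standard primal-dual pair for 'max c^T x s.t. A x <= b, x >= 0' is:
  Dual:  min b^T y  s.t.  A^T y >= c,  y >= 0.

So the dual LP is:
  minimize  6y1 + 12y2 + 15y3
  subject to:
    y1 + 3y3 >= 4
    y2 + 2y3 >= 1
    y1, y2, y3 >= 0

Solving the primal: x* = (5, 0).
  primal value c^T x* = 20.
Solving the dual: y* = (0, 0, 1.3333).
  dual value b^T y* = 20.
Strong duality: c^T x* = b^T y*. Confirmed.

20


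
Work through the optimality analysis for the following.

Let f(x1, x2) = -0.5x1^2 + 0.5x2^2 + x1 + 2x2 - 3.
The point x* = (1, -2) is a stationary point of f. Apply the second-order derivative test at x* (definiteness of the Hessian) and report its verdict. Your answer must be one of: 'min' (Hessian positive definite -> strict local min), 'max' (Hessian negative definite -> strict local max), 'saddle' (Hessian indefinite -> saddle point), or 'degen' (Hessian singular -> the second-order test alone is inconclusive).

Compute the Hessian H = grad^2 f:
  H = [[-1, 0], [0, 1]]
Verify stationarity: grad f(x*) = H x* + g = (0, 0).
Eigenvalues of H: -1, 1.
Eigenvalues have mixed signs, so H is indefinite -> x* is a saddle point.

saddle


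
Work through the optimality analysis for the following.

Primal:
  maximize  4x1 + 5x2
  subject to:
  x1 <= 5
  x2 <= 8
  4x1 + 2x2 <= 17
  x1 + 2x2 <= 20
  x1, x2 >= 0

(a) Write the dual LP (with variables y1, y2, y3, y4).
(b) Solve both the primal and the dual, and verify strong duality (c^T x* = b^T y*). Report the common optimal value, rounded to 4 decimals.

The standard primal-dual pair for 'max c^T x s.t. A x <= b, x >= 0' is:
  Dual:  min b^T y  s.t.  A^T y >= c,  y >= 0.

So the dual LP is:
  minimize  5y1 + 8y2 + 17y3 + 20y4
  subject to:
    y1 + 4y3 + y4 >= 4
    y2 + 2y3 + 2y4 >= 5
    y1, y2, y3, y4 >= 0

Solving the primal: x* = (0.25, 8).
  primal value c^T x* = 41.
Solving the dual: y* = (0, 3, 1, 0).
  dual value b^T y* = 41.
Strong duality: c^T x* = b^T y*. Confirmed.

41


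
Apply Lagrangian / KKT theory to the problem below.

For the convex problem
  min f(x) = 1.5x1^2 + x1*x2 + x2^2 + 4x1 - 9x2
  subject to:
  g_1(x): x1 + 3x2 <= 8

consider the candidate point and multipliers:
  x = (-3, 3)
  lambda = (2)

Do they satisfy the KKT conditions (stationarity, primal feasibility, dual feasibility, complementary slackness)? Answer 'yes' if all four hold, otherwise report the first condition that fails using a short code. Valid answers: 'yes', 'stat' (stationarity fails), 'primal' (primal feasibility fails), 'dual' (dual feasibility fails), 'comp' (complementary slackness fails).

Gradient of f: grad f(x) = Q x + c = (-2, -6)
Constraint values g_i(x) = a_i^T x - b_i:
  g_1((-3, 3)) = -2
Stationarity residual: grad f(x) + sum_i lambda_i a_i = (0, 0)
  -> stationarity OK
Primal feasibility (all g_i <= 0): OK
Dual feasibility (all lambda_i >= 0): OK
Complementary slackness (lambda_i * g_i(x) = 0 for all i): FAILS

Verdict: the first failing condition is complementary_slackness -> comp.

comp


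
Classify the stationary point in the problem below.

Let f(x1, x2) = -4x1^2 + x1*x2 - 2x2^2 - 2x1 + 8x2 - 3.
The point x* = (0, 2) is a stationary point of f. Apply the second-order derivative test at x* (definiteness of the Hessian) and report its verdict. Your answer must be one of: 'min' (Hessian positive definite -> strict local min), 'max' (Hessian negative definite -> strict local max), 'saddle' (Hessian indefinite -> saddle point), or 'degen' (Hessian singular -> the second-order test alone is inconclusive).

Compute the Hessian H = grad^2 f:
  H = [[-8, 1], [1, -4]]
Verify stationarity: grad f(x*) = H x* + g = (0, 0).
Eigenvalues of H: -8.2361, -3.7639.
Both eigenvalues < 0, so H is negative definite -> x* is a strict local max.

max


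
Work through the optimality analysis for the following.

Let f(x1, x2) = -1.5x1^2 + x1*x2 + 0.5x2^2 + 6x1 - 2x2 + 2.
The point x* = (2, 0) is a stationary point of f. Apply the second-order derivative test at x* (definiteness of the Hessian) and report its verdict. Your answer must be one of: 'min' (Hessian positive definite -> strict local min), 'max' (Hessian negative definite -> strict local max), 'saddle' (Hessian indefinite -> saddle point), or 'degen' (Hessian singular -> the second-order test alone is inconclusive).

Compute the Hessian H = grad^2 f:
  H = [[-3, 1], [1, 1]]
Verify stationarity: grad f(x*) = H x* + g = (0, 0).
Eigenvalues of H: -3.2361, 1.2361.
Eigenvalues have mixed signs, so H is indefinite -> x* is a saddle point.

saddle


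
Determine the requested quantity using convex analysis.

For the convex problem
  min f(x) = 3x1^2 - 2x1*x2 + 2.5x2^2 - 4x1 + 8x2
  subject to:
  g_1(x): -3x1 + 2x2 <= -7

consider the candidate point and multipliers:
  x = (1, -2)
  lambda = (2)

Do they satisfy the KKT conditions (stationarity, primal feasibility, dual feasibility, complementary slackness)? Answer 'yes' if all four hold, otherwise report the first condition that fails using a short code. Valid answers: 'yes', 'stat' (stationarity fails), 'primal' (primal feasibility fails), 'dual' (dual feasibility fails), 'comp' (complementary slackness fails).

Gradient of f: grad f(x) = Q x + c = (6, -4)
Constraint values g_i(x) = a_i^T x - b_i:
  g_1((1, -2)) = 0
Stationarity residual: grad f(x) + sum_i lambda_i a_i = (0, 0)
  -> stationarity OK
Primal feasibility (all g_i <= 0): OK
Dual feasibility (all lambda_i >= 0): OK
Complementary slackness (lambda_i * g_i(x) = 0 for all i): OK

Verdict: yes, KKT holds.

yes


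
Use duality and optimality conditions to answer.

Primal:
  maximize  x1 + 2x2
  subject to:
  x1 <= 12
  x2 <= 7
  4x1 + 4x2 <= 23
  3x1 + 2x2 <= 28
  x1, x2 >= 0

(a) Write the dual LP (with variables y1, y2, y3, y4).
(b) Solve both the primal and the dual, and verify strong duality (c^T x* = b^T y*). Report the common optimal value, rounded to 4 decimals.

The standard primal-dual pair for 'max c^T x s.t. A x <= b, x >= 0' is:
  Dual:  min b^T y  s.t.  A^T y >= c,  y >= 0.

So the dual LP is:
  minimize  12y1 + 7y2 + 23y3 + 28y4
  subject to:
    y1 + 4y3 + 3y4 >= 1
    y2 + 4y3 + 2y4 >= 2
    y1, y2, y3, y4 >= 0

Solving the primal: x* = (0, 5.75).
  primal value c^T x* = 11.5.
Solving the dual: y* = (0, 0, 0.5, 0).
  dual value b^T y* = 11.5.
Strong duality: c^T x* = b^T y*. Confirmed.

11.5


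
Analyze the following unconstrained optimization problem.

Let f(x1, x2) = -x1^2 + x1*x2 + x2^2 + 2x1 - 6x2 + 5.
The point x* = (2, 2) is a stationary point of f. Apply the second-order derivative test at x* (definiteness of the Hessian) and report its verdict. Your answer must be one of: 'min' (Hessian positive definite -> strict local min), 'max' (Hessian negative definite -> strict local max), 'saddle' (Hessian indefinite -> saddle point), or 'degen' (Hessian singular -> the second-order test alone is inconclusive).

Compute the Hessian H = grad^2 f:
  H = [[-2, 1], [1, 2]]
Verify stationarity: grad f(x*) = H x* + g = (0, 0).
Eigenvalues of H: -2.2361, 2.2361.
Eigenvalues have mixed signs, so H is indefinite -> x* is a saddle point.

saddle


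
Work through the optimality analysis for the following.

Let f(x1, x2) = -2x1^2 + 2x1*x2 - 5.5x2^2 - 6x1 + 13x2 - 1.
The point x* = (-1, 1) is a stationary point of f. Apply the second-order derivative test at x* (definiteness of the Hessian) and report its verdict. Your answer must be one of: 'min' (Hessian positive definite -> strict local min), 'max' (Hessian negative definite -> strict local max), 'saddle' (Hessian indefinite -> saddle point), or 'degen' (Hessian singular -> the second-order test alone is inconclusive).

Compute the Hessian H = grad^2 f:
  H = [[-4, 2], [2, -11]]
Verify stationarity: grad f(x*) = H x* + g = (0, 0).
Eigenvalues of H: -11.5311, -3.4689.
Both eigenvalues < 0, so H is negative definite -> x* is a strict local max.

max


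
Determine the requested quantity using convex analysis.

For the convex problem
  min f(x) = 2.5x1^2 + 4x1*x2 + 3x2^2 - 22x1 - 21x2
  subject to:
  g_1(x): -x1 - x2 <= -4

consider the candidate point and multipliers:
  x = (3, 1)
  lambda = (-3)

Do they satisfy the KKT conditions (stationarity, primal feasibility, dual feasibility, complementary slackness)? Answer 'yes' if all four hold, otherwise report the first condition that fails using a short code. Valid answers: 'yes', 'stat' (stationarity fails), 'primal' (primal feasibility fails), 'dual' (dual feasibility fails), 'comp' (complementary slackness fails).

Gradient of f: grad f(x) = Q x + c = (-3, -3)
Constraint values g_i(x) = a_i^T x - b_i:
  g_1((3, 1)) = 0
Stationarity residual: grad f(x) + sum_i lambda_i a_i = (0, 0)
  -> stationarity OK
Primal feasibility (all g_i <= 0): OK
Dual feasibility (all lambda_i >= 0): FAILS
Complementary slackness (lambda_i * g_i(x) = 0 for all i): OK

Verdict: the first failing condition is dual_feasibility -> dual.

dual


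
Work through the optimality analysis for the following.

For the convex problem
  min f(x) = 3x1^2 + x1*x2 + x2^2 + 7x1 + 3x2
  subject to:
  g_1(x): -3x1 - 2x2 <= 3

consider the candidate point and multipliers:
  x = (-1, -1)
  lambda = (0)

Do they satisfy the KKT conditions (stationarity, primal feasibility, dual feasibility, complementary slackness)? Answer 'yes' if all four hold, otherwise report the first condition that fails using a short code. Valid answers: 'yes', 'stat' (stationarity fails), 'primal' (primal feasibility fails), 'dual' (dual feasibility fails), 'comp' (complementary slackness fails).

Gradient of f: grad f(x) = Q x + c = (0, 0)
Constraint values g_i(x) = a_i^T x - b_i:
  g_1((-1, -1)) = 2
Stationarity residual: grad f(x) + sum_i lambda_i a_i = (0, 0)
  -> stationarity OK
Primal feasibility (all g_i <= 0): FAILS
Dual feasibility (all lambda_i >= 0): OK
Complementary slackness (lambda_i * g_i(x) = 0 for all i): OK

Verdict: the first failing condition is primal_feasibility -> primal.

primal


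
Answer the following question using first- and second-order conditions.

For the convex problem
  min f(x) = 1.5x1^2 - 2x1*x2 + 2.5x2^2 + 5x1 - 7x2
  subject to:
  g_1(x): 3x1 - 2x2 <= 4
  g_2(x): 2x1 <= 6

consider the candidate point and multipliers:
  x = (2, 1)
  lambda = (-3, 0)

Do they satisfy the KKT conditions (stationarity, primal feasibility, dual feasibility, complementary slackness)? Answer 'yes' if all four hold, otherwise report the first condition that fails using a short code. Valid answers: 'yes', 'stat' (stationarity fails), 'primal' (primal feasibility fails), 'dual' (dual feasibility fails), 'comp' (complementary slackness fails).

Gradient of f: grad f(x) = Q x + c = (9, -6)
Constraint values g_i(x) = a_i^T x - b_i:
  g_1((2, 1)) = 0
  g_2((2, 1)) = -2
Stationarity residual: grad f(x) + sum_i lambda_i a_i = (0, 0)
  -> stationarity OK
Primal feasibility (all g_i <= 0): OK
Dual feasibility (all lambda_i >= 0): FAILS
Complementary slackness (lambda_i * g_i(x) = 0 for all i): OK

Verdict: the first failing condition is dual_feasibility -> dual.

dual


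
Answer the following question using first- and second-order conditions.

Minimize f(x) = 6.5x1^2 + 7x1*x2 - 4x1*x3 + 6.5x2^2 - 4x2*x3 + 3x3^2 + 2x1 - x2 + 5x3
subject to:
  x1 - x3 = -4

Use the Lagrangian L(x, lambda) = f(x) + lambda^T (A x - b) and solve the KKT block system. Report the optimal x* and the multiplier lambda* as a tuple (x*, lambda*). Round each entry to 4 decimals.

Form the Lagrangian:
  L(x, lambda) = (1/2) x^T Q x + c^T x + lambda^T (A x - b)
Stationarity (grad_x L = 0): Q x + c + A^T lambda = 0.
Primal feasibility: A x = b.

This gives the KKT block system:
  [ Q   A^T ] [ x     ]   [-c ]
  [ A    0  ] [ lambda ] = [ b ]

Solving the linear system:
  x*      = (-1.8358, 1.7313, 2.1642)
  lambda* = (18.403)
  f(x*)   = 39.5149

x* = (-1.8358, 1.7313, 2.1642), lambda* = (18.403)


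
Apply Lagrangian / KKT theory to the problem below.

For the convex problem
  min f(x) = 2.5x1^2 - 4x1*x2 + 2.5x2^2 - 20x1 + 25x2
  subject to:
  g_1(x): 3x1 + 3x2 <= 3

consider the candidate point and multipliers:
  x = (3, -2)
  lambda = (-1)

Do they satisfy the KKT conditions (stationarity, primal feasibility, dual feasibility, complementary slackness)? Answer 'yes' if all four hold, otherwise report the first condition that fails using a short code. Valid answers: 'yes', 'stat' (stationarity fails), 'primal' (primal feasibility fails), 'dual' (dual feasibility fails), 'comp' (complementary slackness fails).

Gradient of f: grad f(x) = Q x + c = (3, 3)
Constraint values g_i(x) = a_i^T x - b_i:
  g_1((3, -2)) = 0
Stationarity residual: grad f(x) + sum_i lambda_i a_i = (0, 0)
  -> stationarity OK
Primal feasibility (all g_i <= 0): OK
Dual feasibility (all lambda_i >= 0): FAILS
Complementary slackness (lambda_i * g_i(x) = 0 for all i): OK

Verdict: the first failing condition is dual_feasibility -> dual.

dual


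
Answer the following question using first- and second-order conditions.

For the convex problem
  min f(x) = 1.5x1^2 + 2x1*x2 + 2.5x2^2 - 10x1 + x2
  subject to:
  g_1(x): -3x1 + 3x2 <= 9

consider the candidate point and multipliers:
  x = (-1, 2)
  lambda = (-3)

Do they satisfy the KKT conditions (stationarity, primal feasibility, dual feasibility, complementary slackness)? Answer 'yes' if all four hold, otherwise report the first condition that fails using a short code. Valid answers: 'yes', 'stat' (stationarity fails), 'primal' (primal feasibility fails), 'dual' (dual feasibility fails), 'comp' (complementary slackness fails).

Gradient of f: grad f(x) = Q x + c = (-9, 9)
Constraint values g_i(x) = a_i^T x - b_i:
  g_1((-1, 2)) = 0
Stationarity residual: grad f(x) + sum_i lambda_i a_i = (0, 0)
  -> stationarity OK
Primal feasibility (all g_i <= 0): OK
Dual feasibility (all lambda_i >= 0): FAILS
Complementary slackness (lambda_i * g_i(x) = 0 for all i): OK

Verdict: the first failing condition is dual_feasibility -> dual.

dual


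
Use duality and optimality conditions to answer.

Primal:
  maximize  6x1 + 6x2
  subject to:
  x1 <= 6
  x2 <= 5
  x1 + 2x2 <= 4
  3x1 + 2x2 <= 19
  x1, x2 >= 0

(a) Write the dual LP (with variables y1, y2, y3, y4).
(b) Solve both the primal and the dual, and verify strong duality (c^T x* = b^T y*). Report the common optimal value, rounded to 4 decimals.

The standard primal-dual pair for 'max c^T x s.t. A x <= b, x >= 0' is:
  Dual:  min b^T y  s.t.  A^T y >= c,  y >= 0.

So the dual LP is:
  minimize  6y1 + 5y2 + 4y3 + 19y4
  subject to:
    y1 + y3 + 3y4 >= 6
    y2 + 2y3 + 2y4 >= 6
    y1, y2, y3, y4 >= 0

Solving the primal: x* = (4, 0).
  primal value c^T x* = 24.
Solving the dual: y* = (0, 0, 6, 0).
  dual value b^T y* = 24.
Strong duality: c^T x* = b^T y*. Confirmed.

24


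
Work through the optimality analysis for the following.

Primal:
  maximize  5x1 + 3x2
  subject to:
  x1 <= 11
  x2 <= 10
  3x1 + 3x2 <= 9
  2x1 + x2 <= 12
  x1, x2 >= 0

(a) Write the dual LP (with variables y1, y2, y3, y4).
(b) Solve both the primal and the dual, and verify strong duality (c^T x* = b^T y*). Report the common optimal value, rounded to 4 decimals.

The standard primal-dual pair for 'max c^T x s.t. A x <= b, x >= 0' is:
  Dual:  min b^T y  s.t.  A^T y >= c,  y >= 0.

So the dual LP is:
  minimize  11y1 + 10y2 + 9y3 + 12y4
  subject to:
    y1 + 3y3 + 2y4 >= 5
    y2 + 3y3 + y4 >= 3
    y1, y2, y3, y4 >= 0

Solving the primal: x* = (3, 0).
  primal value c^T x* = 15.
Solving the dual: y* = (0, 0, 1.6667, 0).
  dual value b^T y* = 15.
Strong duality: c^T x* = b^T y*. Confirmed.

15
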